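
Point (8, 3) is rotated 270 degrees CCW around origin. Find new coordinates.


cos(270) = 0, sin(270) = -1
x' = 8*0 - 3*(-1) = 3
y' = 8*(-1) + 3*0 = -8

(3, -8)


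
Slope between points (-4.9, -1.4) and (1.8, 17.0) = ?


dy = 17.0 + 1.4 = 18.4
dx = 1.8 + 4.9 = 6.7
m = 18.4/6.7 = 2.7463

m = 2.7463


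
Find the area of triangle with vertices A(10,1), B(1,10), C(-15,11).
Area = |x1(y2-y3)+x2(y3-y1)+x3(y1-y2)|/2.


10*(10-11) = -10
1*(11-1) = 10
-15*(1-10) = 135
sum = 135
Area = |135|/2 = 67.5000

67.5000 sq units


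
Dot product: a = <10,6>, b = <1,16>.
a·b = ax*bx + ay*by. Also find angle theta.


a·b = 10*1 + 6*16 = 10 + 96 = 106
|a| = sqrt(100+36) = 11.6619
|b| = sqrt(1+256) = 16.0312
cos(theta) = 106/(sqrt(136)*sqrt(257)) = 106/sqrt(34952) = 0.566983
theta = arccos(106/sqrt(34952)) = 55.4599 degrees

a·b = 106, theta = 55.4599 deg


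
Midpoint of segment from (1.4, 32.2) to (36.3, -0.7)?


Mx = (1.4 + 36.3)/2 = 37.7/2 = 18.8500
My = (32.2 - 0.7)/2 = 31.5/2 = 15.7500

(18.8500, 15.7500)


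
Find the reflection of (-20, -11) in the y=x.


Reflection rule for y=x: (y, x)
(-20, -11) -> (-11, -20)

(-11, -20)


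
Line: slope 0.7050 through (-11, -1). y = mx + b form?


y + 1 = 0.7050(x + 11)
y = 0.7050x - 1 - 0.7050*(-11)
y = 0.7050x + 6.7550

y = 0.7050x + 6.7550


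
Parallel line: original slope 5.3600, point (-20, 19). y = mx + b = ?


Parallel lines have equal slopes.
m2 = 5.3600
b2 = 19 - 5.3600*(-20) = 126.2000

y = 5.3600x + 126.2000


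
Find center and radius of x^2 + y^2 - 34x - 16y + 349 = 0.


h = -D/2 = 34/2 = 17
k = -E/2 = 16/2 = 8
r^2 = h^2 + k^2 - F = 289 + 64 - 349 = 4
r = 2

Center (17, 8), radius = 2


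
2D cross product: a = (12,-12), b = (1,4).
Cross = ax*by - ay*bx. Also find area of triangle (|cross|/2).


cross = 12*4 + 12*1 = 48 + 12 = 60
Triangle area = |60|/2 = 60/2 = 30.0000

cross = 60, triangle area = 30.0000


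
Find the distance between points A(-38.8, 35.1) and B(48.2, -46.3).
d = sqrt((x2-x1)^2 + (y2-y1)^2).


dx = 48.2 + 38.8 = 87.0
dy = -46.3 - 35.1 = -81.4
d = sqrt(7569.0 + 6625.96) = sqrt(14194.96) = 119.1426

119.1426


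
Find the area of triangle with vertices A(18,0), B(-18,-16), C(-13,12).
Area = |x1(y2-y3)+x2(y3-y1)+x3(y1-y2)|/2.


18*(-16-12) = -504
-18*(12-0) = -216
-13*(0+ 16) = -208
sum = -928
Area = |-928|/2 = 464.0000

464.0000 sq units


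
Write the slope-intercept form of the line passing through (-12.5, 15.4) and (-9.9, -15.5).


m = (-30.9)/(2.6) = -11.8846
b = y1 - m*x1 = 15.4 - (-30.9*(-12.5))/(2.6) = 15.4 - 148.5577 = -133.1577

y = -11.8846x - 133.1577


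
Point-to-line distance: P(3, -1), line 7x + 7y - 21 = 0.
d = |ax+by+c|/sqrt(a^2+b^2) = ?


|7*3 + 7*(-1) - 21| = |-7| = 7
sqrt(49 + 49) = sqrt(98) = 9.8995
d = 7/sqrt(98) = 0.7071

0.7071


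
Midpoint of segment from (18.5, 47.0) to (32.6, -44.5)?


Mx = (18.5 + 32.6)/2 = 51.1/2 = 25.5500
My = (47.0 - 44.5)/2 = 2.5/2 = 1.2500

(25.5500, 1.2500)


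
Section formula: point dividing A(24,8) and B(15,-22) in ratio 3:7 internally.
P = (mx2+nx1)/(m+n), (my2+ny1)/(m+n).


Px = (3*15 + 7*24)/10 = 213/10 = 21.3000
Py = (3*(-22) + 7*8)/10 = -10/10 = -1.0000

P = (21.3000, -1.0000)


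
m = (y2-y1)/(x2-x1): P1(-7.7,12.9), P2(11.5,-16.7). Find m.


dy = -16.7 - 12.9 = -29.6
dx = 11.5 + 7.7 = 19.2
m = -29.6/19.2 = -1.5417

m = -1.5417


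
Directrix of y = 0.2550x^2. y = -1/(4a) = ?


a = 0.2550
1/(4a) = 0.9804
directrix: y = -0.9804 = -0.9804

y = -0.9804


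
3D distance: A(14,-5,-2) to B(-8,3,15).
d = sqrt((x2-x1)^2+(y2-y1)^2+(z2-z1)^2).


dx=-22, dy=8, dz=17
d = sqrt(484+64+289) = sqrt(837) = 28.9310

28.9310


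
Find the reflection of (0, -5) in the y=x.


Reflection rule for y=x: (y, x)
(0, -5) -> (-5, 0)

(-5, 0)


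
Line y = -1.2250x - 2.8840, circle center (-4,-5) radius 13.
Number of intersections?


Substitute y = -1.2250x - 2.8840: (x+ 4)^2 + (-1.2250x- 2.8840+ 5)^2 = 169
Expand to Ax^2 + Bx + C = 0, where b-k = 2.116
A = 1+m^2 = 2.500625
B = 2(m(b-k) - h) = 2(-1.2250*2.116 + 4) = 2.8158
C = h^2 + (b-k)^2 - r^2 = 16 + 4.477456 - 169 = -148.522544
disc = B^2-4AC = 7.9287 + 1485.5967 = 1493.5254
disc > 0

2 intersection points


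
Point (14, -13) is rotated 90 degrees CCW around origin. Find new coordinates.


cos(90) = 0, sin(90) = 1
x' = 14*0 + 13*1 = 13
y' = 14*1 - 13*0 = 14

(13, 14)


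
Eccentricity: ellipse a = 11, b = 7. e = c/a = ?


c = sqrt(121-49) = sqrt(72) = 8.4853
e = c/a = sqrt(72)/11 = 0.7714

e = 0.7714


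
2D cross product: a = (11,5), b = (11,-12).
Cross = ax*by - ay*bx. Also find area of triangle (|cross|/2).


cross = 11*(-12) - 5*11 = -132 - 55 = -187
Triangle area = |-187|/2 = 187/2 = 93.5000

cross = -187, triangle area = 93.5000


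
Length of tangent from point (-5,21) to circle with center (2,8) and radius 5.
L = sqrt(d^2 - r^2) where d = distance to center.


d = sqrt((-5-2)^2 + (21-8)^2) = sqrt(49+169) = 14.7648
L = sqrt(218.0000 - 25) = sqrt(193.0000) = 13.8924

13.8924


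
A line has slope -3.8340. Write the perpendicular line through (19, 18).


Perpendicular slope = -1/m1 = -1/(-3.8340) = 0.2608
b2 = y0 - m2*x0 = 18 + 19/(-3.8340) = 18 - 4.9557 = 13.0443

y = 0.2608x + 13.0443


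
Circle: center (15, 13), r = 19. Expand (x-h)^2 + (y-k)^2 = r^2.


(x-15)^2 + (y-13)^2 = 19^2
D = -2h = -30, E = -2k = -26
F = h^2+k^2-r^2 = 225+169-361 = 33

x^2 + y^2 - 30x - 26y + 33 = 0


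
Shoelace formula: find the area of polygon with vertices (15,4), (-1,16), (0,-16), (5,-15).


sum(xi*y_{i+1}) = 15*16 - 1*(-16) + 0*(-15) + 5*4 = 276
sum(yi*x_{i+1}) = 4*(-1) + 16*0 - 16*5 - 15*15 = -309
Area = |276 + 309|/2 = 585/2 = 292.5000

292.5000 sq units


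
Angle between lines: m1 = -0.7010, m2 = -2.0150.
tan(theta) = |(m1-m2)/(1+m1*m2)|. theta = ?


m1-m2 = 1.314
1+m1*m2 = 2.412515
tan(theta) = |1.314/2.412515| = 0.544660
theta = arctan(|1.314/2.412515|) = 28.5754 degrees (acute angle)

28.5754 degrees


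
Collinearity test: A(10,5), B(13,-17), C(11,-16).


10*(-17+ 16) + 13*(-16-5) + 11*(5+ 17)
= -10 - 273 + 242 = -41

No, not collinear (determinant = -41)


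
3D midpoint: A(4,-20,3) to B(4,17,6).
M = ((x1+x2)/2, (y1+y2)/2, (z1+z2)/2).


Mx = (4+4)/2 = 4.0000
My = (-20+17)/2 = -1.5000
Mz = (3+6)/2 = 4.5000

M = (4.0000, -1.5000, 4.5000)


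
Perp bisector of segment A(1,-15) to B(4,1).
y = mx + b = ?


Midpoint = (2.5, -7)
Slope of AB = dy/dx = 16/3 = 5.3333
Perp slope = -dx/dy = -3/16 = -0.1875
b = My - (perp slope)*Mx = -7 + (3*2.5)/16 = -7 + 0.4688 = -6.5312

y = -0.1875x - 6.5312


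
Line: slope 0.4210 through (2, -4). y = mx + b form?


y + 4 = 0.4210(x - 2)
y = 0.4210x - 4 - 0.4210*2
y = 0.4210x - 4.8420

y = 0.4210x - 4.8420


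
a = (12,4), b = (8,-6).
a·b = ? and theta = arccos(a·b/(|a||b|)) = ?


a·b = 12*8 + 4*(-6) = 96 - 24 = 72
|a| = sqrt(144+16) = 12.6491
|b| = sqrt(64+36) = 10.0000
cos(theta) = 72/(sqrt(160)*sqrt(100)) = 72/sqrt(16000) = 0.569210
theta = arccos(72/sqrt(16000)) = 55.3048 degrees

a·b = 72, theta = 55.3048 deg


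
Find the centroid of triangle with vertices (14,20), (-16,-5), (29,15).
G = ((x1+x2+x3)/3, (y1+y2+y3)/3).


Gx = (14- 16+29)/3 = 27/3 = 9.0000
Gy = (20- 5+15)/3 = 30/3 = 10.0000

G = (9.0000, 10.0000)


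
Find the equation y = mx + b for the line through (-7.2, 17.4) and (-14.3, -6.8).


m = (-24.2)/(-7.1) = 3.4085
b = y1 - m*x1 = 17.4 - (-24.2*(-7.2))/(-7.1) = 17.4 + 24.5408 = 41.9408

y = 3.4085x + 41.9408


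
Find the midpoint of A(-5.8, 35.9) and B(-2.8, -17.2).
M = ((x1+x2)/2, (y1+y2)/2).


Mx = (-5.8 - 2.8)/2 = -8.6/2 = -4.3000
My = (35.9 - 17.2)/2 = 18.7/2 = 9.3500

(-4.3000, 9.3500)


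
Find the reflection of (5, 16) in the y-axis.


Reflection rule for y-axis: (-x, y)
(5, 16) -> (-5, 16)

(-5, 16)


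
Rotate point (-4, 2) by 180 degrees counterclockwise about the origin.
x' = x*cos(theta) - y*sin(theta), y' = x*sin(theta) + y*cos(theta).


cos(180) = -1, sin(180) = 0
x' = -4*(-1) - 2*0 = 4
y' = -4*0 + 2*(-1) = -2

(4, -2)


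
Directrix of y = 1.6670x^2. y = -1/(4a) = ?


a = 1.6670
1/(4a) = 0.1500
directrix: y = -0.1500 = -0.1500

y = -0.1500


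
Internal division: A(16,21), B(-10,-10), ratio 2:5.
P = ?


Px = (2*(-10) + 5*16)/7 = 60/7 = 8.5714
Py = (2*(-10) + 5*21)/7 = 85/7 = 12.1429

P = (8.5714, 12.1429)


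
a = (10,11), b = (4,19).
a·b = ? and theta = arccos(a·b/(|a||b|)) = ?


a·b = 10*4 + 11*19 = 40 + 209 = 249
|a| = sqrt(100+121) = 14.8661
|b| = sqrt(16+361) = 19.4165
cos(theta) = 249/(sqrt(221)*sqrt(377)) = 249/sqrt(83317) = 0.862646
theta = arccos(249/sqrt(83317)) = 30.3850 degrees

a·b = 249, theta = 30.3850 deg


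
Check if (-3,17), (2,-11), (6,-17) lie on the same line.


-3*(-11+ 17) + 2*(-17-17) + 6*(17+ 11)
= -18 - 68 + 168 = 82

No, not collinear (determinant = 82)


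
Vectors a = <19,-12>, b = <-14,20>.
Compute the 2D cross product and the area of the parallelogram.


cross = 19*20 + 12*(-14) = 380 - 168 = 212
Parallelogram area = |212| = 212

cross = 212, parallelogram area = 212


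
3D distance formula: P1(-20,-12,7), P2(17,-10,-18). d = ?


dx=37, dy=2, dz=-25
d = sqrt(1369+4+625) = sqrt(1998) = 44.6990

44.6990


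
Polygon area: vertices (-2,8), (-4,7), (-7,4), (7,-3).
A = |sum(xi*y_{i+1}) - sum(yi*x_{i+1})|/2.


sum(xi*y_{i+1}) = -2*7 - 4*4 - 7*(-3) + 7*8 = 47
sum(yi*x_{i+1}) = 8*(-4) + 7*(-7) + 4*7 - 3*(-2) = -47
Area = |47 + 47|/2 = 94/2 = 47.0000

47.0000 sq units


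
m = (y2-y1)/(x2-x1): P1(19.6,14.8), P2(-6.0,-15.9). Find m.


dy = -15.9 - 14.8 = -30.7
dx = -6.0 - 19.6 = -25.6
m = -30.7/(-25.6) = 1.1992

m = 1.1992


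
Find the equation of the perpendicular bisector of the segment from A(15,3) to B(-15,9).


Midpoint = (0, 6)
Slope of AB = dy/dx = 6/(-30) = -0.2000
Perp slope = -dx/dy = 30/6 = 5.0000
b = My - (perp slope)*Mx = 6 + (-30*0)/6 = 6 + 0 = 6.0000

y = 5.0000x + 6.0000


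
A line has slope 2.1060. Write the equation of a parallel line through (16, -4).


Parallel lines have equal slopes.
m2 = 2.1060
b2 = -4 - 2.1060*16 = -37.6960

y = 2.1060x - 37.6960


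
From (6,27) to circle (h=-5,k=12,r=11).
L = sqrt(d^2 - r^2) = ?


d = sqrt((6+ 5)^2 + (27-12)^2) = sqrt(121+225) = 18.6011
L = sqrt(346.0000 - 121) = sqrt(225.0000) = 15.0000

15.0000


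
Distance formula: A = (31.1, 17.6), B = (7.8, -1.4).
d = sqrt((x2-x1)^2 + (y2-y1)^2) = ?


dx = 7.8 - 31.1 = -23.3
dy = -1.4 - 17.6 = -19.0
d = sqrt(542.89 + 361.0) = sqrt(903.89) = 30.0648

30.0648


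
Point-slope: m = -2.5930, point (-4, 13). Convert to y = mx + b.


y - 13 = -2.5930(x + 4)
y = -2.5930x + 13 + 2.5930*(-4)
y = -2.5930x + 2.6280

y = -2.5930x + 2.6280


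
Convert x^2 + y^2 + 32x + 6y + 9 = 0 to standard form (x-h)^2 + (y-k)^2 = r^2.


h = -D/2 = -32/2 = -16
k = -E/2 = -6/2 = -3
r^2 = h^2 + k^2 - F = 256 + 9 - 9 = 256
r = 16

Center (-16, -3), radius = 16


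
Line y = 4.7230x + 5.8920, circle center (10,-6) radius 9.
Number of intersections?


Substitute y = 4.7230x + 5.8920: (x-10)^2 + (4.7230x+5.8920+ 6)^2 = 81
Expand to Ax^2 + Bx + C = 0, where b-k = 11.892
A = 1+m^2 = 23.306729
B = 2(m(b-k) - h) = 2(4.7230*11.892 - 10) = 92.331832
C = h^2 + (b-k)^2 - r^2 = 100 + 141.419664 - 81 = 160.419664
disc = B^2-4AC = 8525.1672 - 14955.4305 = -6430.2633
disc < 0

0 intersection points


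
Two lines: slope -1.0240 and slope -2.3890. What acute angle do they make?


m1-m2 = 1.365
1+m1*m2 = 3.446336
tan(theta) = |1.365/3.446336| = 0.396073
theta = arctan(|1.365/3.446336|) = 21.6072 degrees (acute angle)

21.6072 degrees


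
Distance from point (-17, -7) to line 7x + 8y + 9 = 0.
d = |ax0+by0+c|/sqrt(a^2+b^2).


|7*(-17) + 8*(-7) + 9| = |-166| = 166
sqrt(49 + 64) = sqrt(113) = 10.6301
d = 166/sqrt(113) = 15.6160

15.6160


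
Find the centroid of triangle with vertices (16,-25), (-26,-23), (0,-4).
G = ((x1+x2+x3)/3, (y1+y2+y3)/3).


Gx = (16- 26+0)/3 = -10/3 = -3.3333
Gy = (-25- 23- 4)/3 = -52/3 = -17.3333

G = (-3.3333, -17.3333)


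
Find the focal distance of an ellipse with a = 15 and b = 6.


c^2 = 15^2 - 6^2 = 225 - 36 = 189
c = sqrt(189) = 13.7477

c = 13.7477


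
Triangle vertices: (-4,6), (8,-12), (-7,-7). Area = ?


-4*(-12+ 7) = 20
8*(-7-6) = -104
-7*(6+ 12) = -126
sum = -210
Area = |-210|/2 = 105.0000

105.0000 sq units


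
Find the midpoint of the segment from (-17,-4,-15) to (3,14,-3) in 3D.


Mx = (-17+3)/2 = -7.0000
My = (-4+14)/2 = 5.0000
Mz = (-15- 3)/2 = -9.0000

M = (-7.0000, 5.0000, -9.0000)


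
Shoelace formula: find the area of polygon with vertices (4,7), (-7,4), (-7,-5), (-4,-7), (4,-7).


sum(xi*y_{i+1}) = 4*4 - 7*(-5) - 7*(-7) - 4*(-7) + 4*7 = 156
sum(yi*x_{i+1}) = 7*(-7) + 4*(-7) - 5*(-4) - 7*4 - 7*4 = -113
Area = |156 + 113|/2 = 269/2 = 134.5000

134.5000 sq units


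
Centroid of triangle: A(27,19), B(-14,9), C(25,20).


Gx = (27- 14+25)/3 = 38/3 = 12.6667
Gy = (19+9+20)/3 = 48/3 = 16.0000

G = (12.6667, 16.0000)


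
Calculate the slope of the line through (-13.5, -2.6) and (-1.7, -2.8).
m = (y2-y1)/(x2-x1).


dy = -2.8 + 2.6 = -0.2
dx = -1.7 + 13.5 = 11.8
m = -0.2/11.8 = -0.0169

m = -0.0169


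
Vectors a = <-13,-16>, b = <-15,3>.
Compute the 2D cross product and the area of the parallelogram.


cross = -13*3 + 16*(-15) = -39 - 240 = -279
Parallelogram area = |-279| = 279

cross = -279, parallelogram area = 279


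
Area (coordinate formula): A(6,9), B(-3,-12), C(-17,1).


6*(-12-1) = -78
-3*(1-9) = 24
-17*(9+ 12) = -357
sum = -411
Area = |-411|/2 = 205.5000

205.5000 sq units


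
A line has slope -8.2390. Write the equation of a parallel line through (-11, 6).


Parallel lines have equal slopes.
m2 = -8.2390
b2 = 6 + 8.2390*(-11) = -84.6290

y = -8.2390x - 84.6290


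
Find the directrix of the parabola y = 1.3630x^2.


a = 1.3630
1/(4a) = 0.1834
directrix: y = -0.1834 = -0.1834

y = -0.1834


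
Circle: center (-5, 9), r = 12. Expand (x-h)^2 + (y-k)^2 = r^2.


(x+ 5)^2 + (y-9)^2 = 12^2
D = -2h = 10, E = -2k = -18
F = h^2+k^2-r^2 = 25+81-144 = -38

x^2 + y^2 + 10x - 18y - 38 = 0


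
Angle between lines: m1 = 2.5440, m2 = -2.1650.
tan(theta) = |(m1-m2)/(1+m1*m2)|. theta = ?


m1-m2 = 4.709
1+m1*m2 = -4.50776
tan(theta) = |4.709/(-4.50776)| = 1.044643
theta = arctan(|4.709/(-4.50776)|) = 46.2508 degrees (acute angle)

46.2508 degrees


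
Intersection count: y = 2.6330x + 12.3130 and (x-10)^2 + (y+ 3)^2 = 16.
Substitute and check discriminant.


Substitute y = 2.6330x + 12.3130: (x-10)^2 + (2.6330x+12.3130+ 3)^2 = 16
Expand to Ax^2 + Bx + C = 0, where b-k = 15.313
A = 1+m^2 = 7.932689
B = 2(m(b-k) - h) = 2(2.6330*15.313 - 10) = 60.638258
C = h^2 + (b-k)^2 - r^2 = 100 + 234.487969 - 16 = 318.487969
disc = B^2-4AC = 3676.9983 - 10105.8640 = -6428.8657
disc < 0

0 intersection points


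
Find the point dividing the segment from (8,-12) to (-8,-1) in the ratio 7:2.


Px = (7*(-8) + 2*8)/9 = -40/9 = -4.4444
Py = (7*(-1) + 2*(-12))/9 = -31/9 = -3.4444

P = (-4.4444, -3.4444)


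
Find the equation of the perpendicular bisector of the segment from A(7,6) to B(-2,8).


Midpoint = (2.5, 7)
Slope of AB = dy/dx = 2/(-9) = -0.2222
Perp slope = -dx/dy = 9/2 = 4.5000
b = My - (perp slope)*Mx = 7 + (-9*2.5)/2 = 7 - 11.2500 = -4.2500

y = 4.5000x - 4.2500


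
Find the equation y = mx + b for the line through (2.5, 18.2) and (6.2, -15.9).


m = (-34.1)/(3.7) = -9.2162
b = y1 - m*x1 = 18.2 - (-34.1*2.5)/(3.7) = 18.2 + 23.0405 = 41.2405

y = -9.2162x + 41.2405


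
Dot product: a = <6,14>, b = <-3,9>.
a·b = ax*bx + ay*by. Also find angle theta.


a·b = 6*(-3) + 14*9 = -18 + 126 = 108
|a| = sqrt(36+196) = 15.2315
|b| = sqrt(9+81) = 9.4868
cos(theta) = 108/(sqrt(232)*sqrt(90)) = 108/sqrt(20880) = 0.747409
theta = arccos(108/sqrt(20880)) = 41.6335 degrees

a·b = 108, theta = 41.6335 deg


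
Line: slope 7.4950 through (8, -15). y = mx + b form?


y + 15 = 7.4950(x - 8)
y = 7.4950x - 15 - 7.4950*8
y = 7.4950x - 74.9600

y = 7.4950x - 74.9600


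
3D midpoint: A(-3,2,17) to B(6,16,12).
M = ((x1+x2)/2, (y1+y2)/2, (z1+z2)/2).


Mx = (-3+6)/2 = 1.5000
My = (2+16)/2 = 9.0000
Mz = (17+12)/2 = 14.5000

M = (1.5000, 9.0000, 14.5000)


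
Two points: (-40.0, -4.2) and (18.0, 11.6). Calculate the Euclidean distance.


dx = 18.0 + 40.0 = 58.0
dy = 11.6 + 4.2 = 15.8
d = sqrt(3364.0 + 249.64) = sqrt(3613.64) = 60.1136

60.1136


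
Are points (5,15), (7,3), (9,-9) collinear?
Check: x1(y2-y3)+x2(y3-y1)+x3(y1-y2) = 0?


5*(3+ 9) + 7*(-9-15) + 9*(15-3)
= 60 - 168 + 108 = 0

Yes, collinear (determinant = 0)


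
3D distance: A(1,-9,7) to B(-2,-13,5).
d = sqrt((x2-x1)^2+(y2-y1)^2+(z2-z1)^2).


dx=-3, dy=-4, dz=-2
d = sqrt(9+16+4) = sqrt(29) = 5.3852

5.3852


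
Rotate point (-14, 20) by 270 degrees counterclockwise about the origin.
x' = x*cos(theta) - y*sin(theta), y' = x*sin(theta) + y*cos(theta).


cos(270) = 0, sin(270) = -1
x' = -14*0 - 20*(-1) = 20
y' = -14*(-1) + 20*0 = 14

(20, 14)


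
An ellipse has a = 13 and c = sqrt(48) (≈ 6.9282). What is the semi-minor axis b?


b^2 = 13^2 - (sqrt(48))^2 = 169 - 48 = 121
b = sqrt(121) = 11

b = 11


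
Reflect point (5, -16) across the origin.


Reflection rule for origin: (-x, -y)
(5, -16) -> (-5, 16)

(-5, 16)


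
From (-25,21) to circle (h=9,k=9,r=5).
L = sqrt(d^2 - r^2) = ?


d = sqrt((-25-9)^2 + (21-9)^2) = sqrt(1156+144) = 36.0555
L = sqrt(1300.0000 - 25) = sqrt(1275.0000) = 35.7071

35.7071


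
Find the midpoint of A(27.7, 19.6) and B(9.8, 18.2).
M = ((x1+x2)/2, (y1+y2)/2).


Mx = (27.7 + 9.8)/2 = 37.5/2 = 18.7500
My = (19.6 + 18.2)/2 = 37.8/2 = 18.9000

(18.7500, 18.9000)


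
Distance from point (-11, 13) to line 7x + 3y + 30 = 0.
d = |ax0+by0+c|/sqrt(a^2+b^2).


|7*(-11) + 3*13 + 30| = |-8| = 8
sqrt(49 + 9) = sqrt(58) = 7.6158
d = 8/sqrt(58) = 1.0505

1.0505


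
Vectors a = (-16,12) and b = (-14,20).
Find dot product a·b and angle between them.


a·b = -16*(-14) + 12*20 = 224 + 240 = 464
|a| = sqrt(256+144) = 20.0000
|b| = sqrt(196+400) = 24.4131
cos(theta) = 464/(sqrt(400)*sqrt(596)) = 464/sqrt(238400) = 0.950309
theta = arccos(464/sqrt(238400)) = 18.1381 degrees

a·b = 464, theta = 18.1381 deg


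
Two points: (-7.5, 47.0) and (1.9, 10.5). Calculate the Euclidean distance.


dx = 1.9 + 7.5 = 9.4
dy = 10.5 - 47.0 = -36.5
d = sqrt(88.36 + 1332.25) = sqrt(1420.61) = 37.6910

37.6910


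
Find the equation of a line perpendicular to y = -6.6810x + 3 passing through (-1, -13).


Perpendicular slope = -1/m1 = -1/(-6.6810) = 0.1497
b2 = y0 - m2*x0 = -13 - 1/(-6.6810) = -13 + 0.1497 = -12.8503

y = 0.1497x - 12.8503


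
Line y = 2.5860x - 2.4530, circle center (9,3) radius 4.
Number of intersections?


Substitute y = 2.5860x - 2.4530: (x-9)^2 + (2.5860x- 2.4530-3)^2 = 16
Expand to Ax^2 + Bx + C = 0, where b-k = -5.453
A = 1+m^2 = 7.687396
B = 2(m(b-k) - h) = 2(2.5860*(-5.453) - 9) = -46.202916
C = h^2 + (b-k)^2 - r^2 = 81 + 29.735209 - 16 = 94.735209
disc = B^2-4AC = 2134.7094 - 2913.0683 = -778.3589
disc < 0

0 intersection points


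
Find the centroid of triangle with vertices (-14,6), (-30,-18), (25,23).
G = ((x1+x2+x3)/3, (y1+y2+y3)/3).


Gx = (-14- 30+25)/3 = -19/3 = -6.3333
Gy = (6- 18+23)/3 = 11/3 = 3.6667

G = (-6.3333, 3.6667)


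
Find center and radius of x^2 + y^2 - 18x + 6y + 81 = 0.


h = -D/2 = 18/2 = 9
k = -E/2 = -6/2 = -3
r^2 = h^2 + k^2 - F = 81 + 9 - 81 = 9
r = 3

Center (9, -3), radius = 3


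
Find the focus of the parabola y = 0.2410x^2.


a = 0.2410
4a = 0.9640
focus = (0, 1/0.9640) = (0, 1.0373)

Focus = (0, 1.0373)


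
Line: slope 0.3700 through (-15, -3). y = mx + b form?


y + 3 = 0.3700(x + 15)
y = 0.3700x - 3 - 0.3700*(-15)
y = 0.3700x + 2.5500

y = 0.3700x + 2.5500


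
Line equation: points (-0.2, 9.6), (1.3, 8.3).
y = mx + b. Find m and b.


m = (-1.3)/(1.5) = -0.8667
b = y1 - m*x1 = 9.6 - (-1.3*(-0.2))/(1.5) = 9.6 - 0.1733 = 9.4267

y = -0.8667x + 9.4267


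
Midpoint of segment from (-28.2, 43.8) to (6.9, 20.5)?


Mx = (-28.2 + 6.9)/2 = -21.3/2 = -10.6500
My = (43.8 + 20.5)/2 = 64.3/2 = 32.1500

(-10.6500, 32.1500)


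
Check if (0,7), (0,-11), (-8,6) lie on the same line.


0*(-11-6) + 0*(6-7) - 8*(7+ 11)
= 0 + 0 - 144 = -144

No, not collinear (determinant = -144)


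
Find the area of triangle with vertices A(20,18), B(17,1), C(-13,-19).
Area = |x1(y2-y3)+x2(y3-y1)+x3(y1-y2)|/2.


20*(1+ 19) = 400
17*(-19-18) = -629
-13*(18-1) = -221
sum = -450
Area = |-450|/2 = 225.0000

225.0000 sq units


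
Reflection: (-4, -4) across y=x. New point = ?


Reflection rule for y=x: (y, x)
(-4, -4) -> (-4, -4)

(-4, -4)


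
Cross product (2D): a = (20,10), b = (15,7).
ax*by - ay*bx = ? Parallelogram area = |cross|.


cross = 20*7 - 10*15 = 140 - 150 = -10
Parallelogram area = |-10| = 10

cross = -10, parallelogram area = 10


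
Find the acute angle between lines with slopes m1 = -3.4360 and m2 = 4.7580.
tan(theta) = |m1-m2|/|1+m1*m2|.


m1-m2 = -8.194
1+m1*m2 = -15.348488
tan(theta) = |-8.194/(-15.348488)| = 0.533864
theta = arctan(|-8.194/(-15.348488)|) = 28.0961 degrees (acute angle)

28.0961 degrees


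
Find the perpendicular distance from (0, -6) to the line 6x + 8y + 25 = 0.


|6*0 + 8*(-6) + 25| = |-23| = 23
sqrt(36 + 64) = sqrt(100) = 10.0000
d = 23/sqrt(100) = 2.3000

2.3000


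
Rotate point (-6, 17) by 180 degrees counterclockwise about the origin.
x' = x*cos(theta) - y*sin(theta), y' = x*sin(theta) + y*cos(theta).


cos(180) = -1, sin(180) = 0
x' = -6*(-1) - 17*0 = 6
y' = -6*0 + 17*(-1) = -17

(6, -17)


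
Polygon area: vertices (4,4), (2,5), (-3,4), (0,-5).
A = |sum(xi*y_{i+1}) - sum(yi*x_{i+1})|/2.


sum(xi*y_{i+1}) = 4*5 + 2*4 - 3*(-5) + 0*4 = 43
sum(yi*x_{i+1}) = 4*2 + 5*(-3) + 4*0 - 5*4 = -27
Area = |43 + 27|/2 = 70/2 = 35.0000

35.0000 sq units


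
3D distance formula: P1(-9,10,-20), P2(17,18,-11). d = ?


dx=26, dy=8, dz=9
d = sqrt(676+64+81) = sqrt(821) = 28.6531

28.6531


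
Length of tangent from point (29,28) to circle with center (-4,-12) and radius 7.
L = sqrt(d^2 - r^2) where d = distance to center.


d = sqrt((29+ 4)^2 + (28+ 12)^2) = sqrt(1089+1600) = 51.8556
L = sqrt(2689.0000 - 49) = sqrt(2640.0000) = 51.3809

51.3809


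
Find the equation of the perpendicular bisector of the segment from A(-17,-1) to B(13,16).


Midpoint = (-2, 7.5)
Slope of AB = dy/dx = 17/30 = 0.5667
Perp slope = -dx/dy = -30/17 = -1.7647
b = My - (perp slope)*Mx = 7.5 + (30*(-2))/17 = 7.5 - 3.5294 = 3.9706

y = -1.7647x + 3.9706


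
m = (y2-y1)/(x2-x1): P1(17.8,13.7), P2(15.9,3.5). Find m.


dy = 3.5 - 13.7 = -10.2
dx = 15.9 - 17.8 = -1.9
m = -10.2/(-1.9) = 5.3684

m = 5.3684


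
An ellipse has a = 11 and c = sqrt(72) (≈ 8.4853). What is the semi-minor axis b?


b^2 = 11^2 - (sqrt(72))^2 = 121 - 72 = 49
b = sqrt(49) = 7

b = 7


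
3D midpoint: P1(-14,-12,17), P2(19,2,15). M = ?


Mx = (-14+19)/2 = 2.5000
My = (-12+2)/2 = -5.0000
Mz = (17+15)/2 = 16.0000

M = (2.5000, -5.0000, 16.0000)


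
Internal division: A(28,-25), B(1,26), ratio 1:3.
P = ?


Px = (1*1 + 3*28)/4 = 85/4 = 21.2500
Py = (1*26 + 3*(-25))/4 = -49/4 = -12.2500

P = (21.2500, -12.2500)


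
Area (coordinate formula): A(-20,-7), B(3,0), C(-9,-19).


-20*(0+ 19) = -380
3*(-19+ 7) = -36
-9*(-7-0) = 63
sum = -353
Area = |-353|/2 = 176.5000

176.5000 sq units


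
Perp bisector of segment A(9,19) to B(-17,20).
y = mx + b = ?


Midpoint = (-4, 19.5)
Slope of AB = dy/dx = 1/(-26) = -0.0385
Perp slope = -dx/dy = 26/1 = 26.0000
b = My - (perp slope)*Mx = 19.5 + (-26*(-4))/1 = 19.5 + 104.0000 = 123.5000

y = 26.0000x + 123.5000


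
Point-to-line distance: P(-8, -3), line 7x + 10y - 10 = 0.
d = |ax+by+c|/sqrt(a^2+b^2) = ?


|7*(-8) + 10*(-3) - 10| = |-96| = 96
sqrt(49 + 100) = sqrt(149) = 12.2066
d = 96/sqrt(149) = 7.8646

7.8646


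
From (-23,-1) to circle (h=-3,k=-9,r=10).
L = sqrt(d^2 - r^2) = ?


d = sqrt((-23+ 3)^2 + (-1+ 9)^2) = sqrt(400+64) = 21.5407
L = sqrt(464.0000 - 100) = sqrt(364.0000) = 19.0788

19.0788


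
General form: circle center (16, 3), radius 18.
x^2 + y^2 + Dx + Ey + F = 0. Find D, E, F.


(x-16)^2 + (y-3)^2 = 18^2
D = -2h = -32, E = -2k = -6
F = h^2+k^2-r^2 = 256+9-324 = -59

D = -32, E = -6, F = -59


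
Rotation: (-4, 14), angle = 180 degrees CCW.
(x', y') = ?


cos(180) = -1, sin(180) = 0
x' = -4*(-1) - 14*0 = 4
y' = -4*0 + 14*(-1) = -14

(4, -14)


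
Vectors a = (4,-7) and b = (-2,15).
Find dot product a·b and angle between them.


a·b = 4*(-2) - 7*15 = -8 - 105 = -113
|a| = sqrt(16+49) = 8.0623
|b| = sqrt(4+225) = 15.1327
cos(theta) = -113/(sqrt(65)*sqrt(229)) = -113/sqrt(14885) = -0.926198
theta = arccos(-113/sqrt(14885)) = 157.8498 degrees

a·b = -113, theta = 157.8498 deg


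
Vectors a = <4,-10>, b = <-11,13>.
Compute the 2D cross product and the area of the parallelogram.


cross = 4*13 + 10*(-11) = 52 - 110 = -58
Parallelogram area = |-58| = 58

cross = -58, parallelogram area = 58


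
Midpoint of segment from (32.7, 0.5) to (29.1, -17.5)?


Mx = (32.7 + 29.1)/2 = 61.8/2 = 30.9000
My = (0.5 - 17.5)/2 = -17.0/2 = -8.5000

(30.9000, -8.5000)


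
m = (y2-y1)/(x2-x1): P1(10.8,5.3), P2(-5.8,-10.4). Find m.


dy = -10.4 - 5.3 = -15.7
dx = -5.8 - 10.8 = -16.6
m = -15.7/(-16.6) = 0.9458

m = 0.9458


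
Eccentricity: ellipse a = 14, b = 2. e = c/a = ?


c = sqrt(196-4) = sqrt(192) = 13.8564
e = c/a = sqrt(192)/14 = 0.9897

e = 0.9897


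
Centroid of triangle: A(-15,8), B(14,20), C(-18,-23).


Gx = (-15+14- 18)/3 = -19/3 = -6.3333
Gy = (8+20- 23)/3 = 5/3 = 1.6667

G = (-6.3333, 1.6667)


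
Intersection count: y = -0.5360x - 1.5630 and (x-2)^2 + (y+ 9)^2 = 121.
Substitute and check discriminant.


Substitute y = -0.5360x - 1.5630: (x-2)^2 + (-0.5360x- 1.5630+ 9)^2 = 121
Expand to Ax^2 + Bx + C = 0, where b-k = 7.437
A = 1+m^2 = 1.287296
B = 2(m(b-k) - h) = 2(-0.5360*7.437 - 2) = -11.972464
C = h^2 + (b-k)^2 - r^2 = 4 + 55.308969 - 121 = -61.691031
disc = B^2-4AC = 143.3399 + 317.6585 = 460.9984
disc > 0

2 intersection points


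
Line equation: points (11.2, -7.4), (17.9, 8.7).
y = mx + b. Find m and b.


m = (16.1)/(6.7) = 2.4030
b = y1 - m*x1 = -7.4 - (16.1*11.2)/(6.7) = -7.4 - 26.9134 = -34.3134

y = 2.4030x - 34.3134


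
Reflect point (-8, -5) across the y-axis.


Reflection rule for y-axis: (-x, y)
(-8, -5) -> (8, -5)

(8, -5)


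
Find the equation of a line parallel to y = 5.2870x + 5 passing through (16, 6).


Parallel lines have equal slopes.
m2 = 5.2870
b2 = 6 - 5.2870*16 = -78.5920

y = 5.2870x - 78.5920


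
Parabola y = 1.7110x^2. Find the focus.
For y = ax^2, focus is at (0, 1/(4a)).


a = 1.7110
4a = 6.8440
focus = (0, 1/6.8440) = (0, 0.1461)

Focus = (0, 0.1461)


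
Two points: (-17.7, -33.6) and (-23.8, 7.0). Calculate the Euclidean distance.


dx = -23.8 + 17.7 = -6.1
dy = 7.0 + 33.6 = 40.6
d = sqrt(37.21 + 1648.36) = sqrt(1685.57) = 41.0557

41.0557


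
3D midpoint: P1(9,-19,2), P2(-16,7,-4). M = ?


Mx = (9- 16)/2 = -3.5000
My = (-19+7)/2 = -6.0000
Mz = (2- 4)/2 = -1.0000

M = (-3.5000, -6.0000, -1.0000)


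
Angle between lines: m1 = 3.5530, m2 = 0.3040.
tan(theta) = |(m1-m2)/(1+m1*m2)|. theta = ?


m1-m2 = 3.249
1+m1*m2 = 2.080112
tan(theta) = |3.249/2.080112| = 1.561935
theta = arctan(|3.249/2.080112|) = 57.3713 degrees (acute angle)

57.3713 degrees


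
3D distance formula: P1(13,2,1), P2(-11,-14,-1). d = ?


dx=-24, dy=-16, dz=-2
d = sqrt(576+256+4) = sqrt(836) = 28.9137

28.9137


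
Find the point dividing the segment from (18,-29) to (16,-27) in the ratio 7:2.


Px = (7*16 + 2*18)/9 = 148/9 = 16.4444
Py = (7*(-27) + 2*(-29))/9 = -247/9 = -27.4444

P = (16.4444, -27.4444)


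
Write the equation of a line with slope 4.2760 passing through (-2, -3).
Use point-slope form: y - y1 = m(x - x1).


y + 3 = 4.2760(x + 2)
y = 4.2760x - 3 - 4.2760*(-2)
y = 4.2760x + 5.5520

y = 4.2760x + 5.5520


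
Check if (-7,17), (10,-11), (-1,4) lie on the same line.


-7*(-11-4) + 10*(4-17) - 1*(17+ 11)
= 105 - 130 - 28 = -53

No, not collinear (determinant = -53)


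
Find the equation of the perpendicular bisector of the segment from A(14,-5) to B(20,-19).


Midpoint = (17, -12)
Slope of AB = dy/dx = -14/6 = -2.3333
Perp slope = -dx/dy = 6/14 = 0.4286
b = My - (perp slope)*Mx = -12 + (6*17)/(-14) = -12 - 7.2857 = -19.2857

y = 0.4286x - 19.2857


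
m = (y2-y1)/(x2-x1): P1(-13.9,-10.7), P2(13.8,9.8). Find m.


dy = 9.8 + 10.7 = 20.5
dx = 13.8 + 13.9 = 27.7
m = 20.5/27.7 = 0.7401

m = 0.7401


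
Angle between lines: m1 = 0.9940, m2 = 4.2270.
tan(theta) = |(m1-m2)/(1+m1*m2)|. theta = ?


m1-m2 = -3.233
1+m1*m2 = 5.201638
tan(theta) = |-3.233/5.201638| = 0.621535
theta = arctan(|-3.233/5.201638|) = 31.8624 degrees (acute angle)

31.8624 degrees


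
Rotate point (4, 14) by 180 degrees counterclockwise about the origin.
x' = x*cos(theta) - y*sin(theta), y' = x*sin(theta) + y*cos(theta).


cos(180) = -1, sin(180) = 0
x' = 4*(-1) - 14*0 = -4
y' = 4*0 + 14*(-1) = -14

(-4, -14)


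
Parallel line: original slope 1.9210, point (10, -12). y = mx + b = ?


Parallel lines have equal slopes.
m2 = 1.9210
b2 = -12 - 1.9210*10 = -31.2100

y = 1.9210x - 31.2100


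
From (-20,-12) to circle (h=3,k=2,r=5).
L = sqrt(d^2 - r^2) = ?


d = sqrt((-20-3)^2 + (-12-2)^2) = sqrt(529+196) = 26.9258
L = sqrt(725.0000 - 25) = sqrt(700.0000) = 26.4575

26.4575


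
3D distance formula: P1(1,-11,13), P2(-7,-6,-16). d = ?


dx=-8, dy=5, dz=-29
d = sqrt(64+25+841) = sqrt(930) = 30.4959

30.4959


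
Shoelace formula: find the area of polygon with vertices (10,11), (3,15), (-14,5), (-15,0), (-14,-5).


sum(xi*y_{i+1}) = 10*15 + 3*5 - 14*0 - 15*(-5) - 14*11 = 86
sum(yi*x_{i+1}) = 11*3 + 15*(-14) + 5*(-15) + 0*(-14) - 5*10 = -302
Area = |86 + 302|/2 = 388/2 = 194.0000

194.0000 sq units


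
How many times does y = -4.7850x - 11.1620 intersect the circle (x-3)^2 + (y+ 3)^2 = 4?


Substitute y = -4.7850x - 11.1620: (x-3)^2 + (-4.7850x- 11.1620+ 3)^2 = 4
Expand to Ax^2 + Bx + C = 0, where b-k = -8.162
A = 1+m^2 = 23.896225
B = 2(m(b-k) - h) = 2(-4.7850*(-8.162) - 3) = 72.11034
C = h^2 + (b-k)^2 - r^2 = 9 + 66.618244 - 4 = 71.618244
disc = B^2-4AC = 5199.9011 - 6845.6227 = -1645.7216
disc < 0

0 intersection points


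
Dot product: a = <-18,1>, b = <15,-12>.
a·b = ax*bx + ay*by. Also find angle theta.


a·b = -18*15 + 1*(-12) = -270 - 12 = -282
|a| = sqrt(324+1) = 18.0278
|b| = sqrt(225+144) = 19.2094
cos(theta) = -282/(sqrt(325)*sqrt(369)) = -282/sqrt(119925) = -0.814318
theta = arccos(-282/sqrt(119925)) = 144.5200 degrees

a·b = -282, theta = 144.5200 deg


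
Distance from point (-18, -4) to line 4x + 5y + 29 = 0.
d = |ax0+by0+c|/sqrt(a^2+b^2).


|4*(-18) + 5*(-4) + 29| = |-63| = 63
sqrt(16 + 25) = sqrt(41) = 6.4031
d = 63/sqrt(41) = 9.8389

9.8389


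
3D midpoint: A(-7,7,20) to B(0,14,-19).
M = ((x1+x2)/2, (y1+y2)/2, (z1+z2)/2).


Mx = (-7+0)/2 = -3.5000
My = (7+14)/2 = 10.5000
Mz = (20- 19)/2 = 0.5000

M = (-3.5000, 10.5000, 0.5000)


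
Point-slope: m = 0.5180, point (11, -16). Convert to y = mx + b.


y + 16 = 0.5180(x - 11)
y = 0.5180x - 16 - 0.5180*11
y = 0.5180x - 21.6980

y = 0.5180x - 21.6980


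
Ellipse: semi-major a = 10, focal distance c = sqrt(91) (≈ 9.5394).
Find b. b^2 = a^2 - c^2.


b^2 = 10^2 - (sqrt(91))^2 = 100 - 91 = 9
b = sqrt(9) = 3

b = 3


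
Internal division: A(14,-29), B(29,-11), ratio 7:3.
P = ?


Px = (7*29 + 3*14)/10 = 245/10 = 24.5000
Py = (7*(-11) + 3*(-29))/10 = -164/10 = -16.4000

P = (24.5000, -16.4000)


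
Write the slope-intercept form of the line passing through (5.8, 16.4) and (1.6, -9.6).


m = (-26.0)/(-4.2) = 6.1905
b = y1 - m*x1 = 16.4 - (-26.0*5.8)/(-4.2) = 16.4 - 35.9048 = -19.5048

y = 6.1905x - 19.5048


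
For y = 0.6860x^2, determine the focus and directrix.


a = 0.6860
1/(4a) = 0.3644
Focus = (0, 0.3644)
Directrix: y = -0.3644

Focus = (0, 0.3644), Directrix: y = -0.3644


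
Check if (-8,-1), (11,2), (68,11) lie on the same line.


-8*(2-11) + 11*(11+ 1) + 68*(-1-2)
= 72 + 132 - 204 = 0

Yes, collinear (determinant = 0)


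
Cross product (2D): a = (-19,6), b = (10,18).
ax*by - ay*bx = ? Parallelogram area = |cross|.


cross = -19*18 - 6*10 = -342 - 60 = -402
Parallelogram area = |-402| = 402

cross = -402, parallelogram area = 402


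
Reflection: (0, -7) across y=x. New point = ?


Reflection rule for y=x: (y, x)
(0, -7) -> (-7, 0)

(-7, 0)


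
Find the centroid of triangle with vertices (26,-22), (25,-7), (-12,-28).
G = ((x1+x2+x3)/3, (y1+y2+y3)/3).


Gx = (26+25- 12)/3 = 39/3 = 13.0000
Gy = (-22- 7- 28)/3 = -57/3 = -19.0000

G = (13.0000, -19.0000)


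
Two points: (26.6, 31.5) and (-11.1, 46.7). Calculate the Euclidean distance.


dx = -11.1 - 26.6 = -37.7
dy = 46.7 - 31.5 = 15.2
d = sqrt(1421.29 + 231.04) = sqrt(1652.33) = 40.6489

40.6489


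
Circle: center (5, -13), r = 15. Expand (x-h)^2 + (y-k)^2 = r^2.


(x-5)^2 + (y+ 13)^2 = 15^2
D = -2h = -10, E = -2k = 26
F = h^2+k^2-r^2 = 25+169-225 = -31

x^2 + y^2 - 10x + 26y - 31 = 0


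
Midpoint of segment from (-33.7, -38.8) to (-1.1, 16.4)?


Mx = (-33.7 - 1.1)/2 = -34.8/2 = -17.4000
My = (-38.8 + 16.4)/2 = -22.4/2 = -11.2000

(-17.4000, -11.2000)


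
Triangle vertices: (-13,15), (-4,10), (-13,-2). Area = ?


-13*(10+ 2) = -156
-4*(-2-15) = 68
-13*(15-10) = -65
sum = -153
Area = |-153|/2 = 76.5000

76.5000 sq units


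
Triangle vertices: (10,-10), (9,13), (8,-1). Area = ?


10*(13+ 1) = 140
9*(-1+ 10) = 81
8*(-10-13) = -184
sum = 37
Area = |37|/2 = 18.5000

18.5000 sq units


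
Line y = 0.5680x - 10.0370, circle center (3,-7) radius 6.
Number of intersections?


Substitute y = 0.5680x - 10.0370: (x-3)^2 + (0.5680x- 10.0370+ 7)^2 = 36
Expand to Ax^2 + Bx + C = 0, where b-k = -3.037
A = 1+m^2 = 1.322624
B = 2(m(b-k) - h) = 2(0.5680*(-3.037) - 3) = -9.450032
C = h^2 + (b-k)^2 - r^2 = 9 + 9.223369 - 36 = -17.776631
disc = B^2-4AC = 89.3031 + 94.0472 = 183.3503
disc > 0

2 intersection points


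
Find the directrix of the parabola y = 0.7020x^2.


a = 0.7020
1/(4a) = 0.3561
directrix: y = -0.3561 = -0.3561

y = -0.3561


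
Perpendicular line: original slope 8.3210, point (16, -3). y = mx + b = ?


Perpendicular slope = -1/m1 = -1/8.3210 = -0.1202
b2 = y0 - m2*x0 = -3 + 16/8.3210 = -3 + 1.9228 = -1.0772

y = -0.1202x - 1.0772


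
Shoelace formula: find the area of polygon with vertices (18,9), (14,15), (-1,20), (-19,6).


sum(xi*y_{i+1}) = 18*15 + 14*20 - 1*6 - 19*9 = 373
sum(yi*x_{i+1}) = 9*14 + 15*(-1) + 20*(-19) + 6*18 = -161
Area = |373 + 161|/2 = 534/2 = 267.0000

267.0000 sq units


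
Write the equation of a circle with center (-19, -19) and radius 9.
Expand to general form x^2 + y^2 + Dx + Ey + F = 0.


(x+ 19)^2 + (y+ 19)^2 = 9^2
D = -2h = 38, E = -2k = 38
F = h^2+k^2-r^2 = 361+361-81 = 641

x^2 + y^2 + 38x + 38y + 641 = 0


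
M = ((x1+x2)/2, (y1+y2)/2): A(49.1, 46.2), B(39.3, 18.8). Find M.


Mx = (49.1 + 39.3)/2 = 88.4/2 = 44.2000
My = (46.2 + 18.8)/2 = 65.0/2 = 32.5000

(44.2000, 32.5000)


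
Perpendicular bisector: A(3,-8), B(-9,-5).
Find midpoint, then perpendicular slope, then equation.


Midpoint = (-3, -6.5)
Slope of AB = dy/dx = 3/(-12) = -0.2500
Perp slope = -dx/dy = 12/3 = 4.0000
b = My - (perp slope)*Mx = -6.5 + (-12*(-3))/3 = -6.5 + 12.0000 = 5.5000

y = 4.0000x + 5.5000


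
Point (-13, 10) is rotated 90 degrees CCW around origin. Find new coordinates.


cos(90) = 0, sin(90) = 1
x' = -13*0 - 10*1 = -10
y' = -13*1 + 10*0 = -13

(-10, -13)


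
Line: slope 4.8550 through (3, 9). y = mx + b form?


y - 9 = 4.8550(x - 3)
y = 4.8550x + 9 - 4.8550*3
y = 4.8550x - 5.5650

y = 4.8550x - 5.5650


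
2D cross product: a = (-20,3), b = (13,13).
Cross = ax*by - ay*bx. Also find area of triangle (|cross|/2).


cross = -20*13 - 3*13 = -260 - 39 = -299
Triangle area = |-299|/2 = 299/2 = 149.5000

cross = -299, triangle area = 149.5000


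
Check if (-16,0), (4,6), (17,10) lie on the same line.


-16*(6-10) + 4*(10-0) + 17*(0-6)
= 64 + 40 - 102 = 2

No, not collinear (determinant = 2)


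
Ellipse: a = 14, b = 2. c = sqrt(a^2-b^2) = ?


c^2 = 14^2 - 2^2 = 196 - 4 = 192
c = sqrt(192) = 13.8564

c = 13.8564


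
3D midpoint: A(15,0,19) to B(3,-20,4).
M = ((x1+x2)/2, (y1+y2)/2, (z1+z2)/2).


Mx = (15+3)/2 = 9.0000
My = (0- 20)/2 = -10.0000
Mz = (19+4)/2 = 11.5000

M = (9.0000, -10.0000, 11.5000)


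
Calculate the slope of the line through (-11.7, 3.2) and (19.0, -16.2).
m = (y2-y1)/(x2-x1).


dy = -16.2 - 3.2 = -19.4
dx = 19.0 + 11.7 = 30.7
m = -19.4/30.7 = -0.6319

m = -0.6319


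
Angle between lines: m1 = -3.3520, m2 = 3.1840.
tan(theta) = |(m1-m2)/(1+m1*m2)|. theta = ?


m1-m2 = -6.536
1+m1*m2 = -9.672768
tan(theta) = |-6.536/(-9.672768)| = 0.675711
theta = arctan(|-6.536/(-9.672768)|) = 34.0473 degrees (acute angle)

34.0473 degrees


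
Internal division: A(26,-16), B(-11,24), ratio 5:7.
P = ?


Px = (5*(-11) + 7*26)/12 = 127/12 = 10.5833
Py = (5*24 + 7*(-16))/12 = 8/12 = 0.6667

P = (10.5833, 0.6667)


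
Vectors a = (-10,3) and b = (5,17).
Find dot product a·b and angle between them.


a·b = -10*5 + 3*17 = -50 + 51 = 1
|a| = sqrt(100+9) = 10.4403
|b| = sqrt(25+289) = 17.7200
cos(theta) = 1/(sqrt(109)*sqrt(314)) = 1/sqrt(34226) = 0.005405
theta = arccos(1/sqrt(34226)) = 89.6903 degrees

a·b = 1, theta = 89.6903 deg


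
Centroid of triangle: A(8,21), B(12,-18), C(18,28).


Gx = (8+12+18)/3 = 38/3 = 12.6667
Gy = (21- 18+28)/3 = 31/3 = 10.3333

G = (12.6667, 10.3333)


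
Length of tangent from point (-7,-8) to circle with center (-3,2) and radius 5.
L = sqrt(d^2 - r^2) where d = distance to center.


d = sqrt((-7+ 3)^2 + (-8-2)^2) = sqrt(16+100) = 10.7703
L = sqrt(116.0000 - 25) = sqrt(91.0000) = 9.5394

9.5394


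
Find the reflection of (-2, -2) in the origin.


Reflection rule for origin: (-x, -y)
(-2, -2) -> (2, 2)

(2, 2)


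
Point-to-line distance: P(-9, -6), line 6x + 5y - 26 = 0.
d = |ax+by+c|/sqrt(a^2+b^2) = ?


|6*(-9) + 5*(-6) - 26| = |-110| = 110
sqrt(36 + 25) = sqrt(61) = 7.8102
d = 110/sqrt(61) = 14.0841

14.0841


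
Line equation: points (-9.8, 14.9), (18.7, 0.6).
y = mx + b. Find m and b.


m = (-14.3)/(28.5) = -0.5018
b = y1 - m*x1 = 14.9 - (-14.3*(-9.8))/(28.5) = 14.9 - 4.9172 = 9.9828

y = -0.5018x + 9.9828


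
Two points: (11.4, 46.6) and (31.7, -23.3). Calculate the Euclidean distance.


dx = 31.7 - 11.4 = 20.3
dy = -23.3 - 46.6 = -69.9
d = sqrt(412.09 + 4886.01) = sqrt(5298.1) = 72.7880

72.7880


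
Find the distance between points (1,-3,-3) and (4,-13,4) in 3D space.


dx=3, dy=-10, dz=7
d = sqrt(9+100+49) = sqrt(158) = 12.5698

12.5698


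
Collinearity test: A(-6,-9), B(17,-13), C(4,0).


-6*(-13-0) + 17*(0+ 9) + 4*(-9+ 13)
= 78 + 153 + 16 = 247

No, not collinear (determinant = 247)


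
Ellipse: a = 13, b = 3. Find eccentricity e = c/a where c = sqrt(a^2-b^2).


c = sqrt(169-9) = sqrt(160) = 12.6491
e = c/a = sqrt(160)/13 = 0.9730

e = 0.9730


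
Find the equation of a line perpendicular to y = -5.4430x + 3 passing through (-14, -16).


Perpendicular slope = -1/m1 = -1/(-5.4430) = 0.1837
b2 = y0 - m2*x0 = -16 - 14/(-5.4430) = -16 + 2.5721 = -13.4279

y = 0.1837x - 13.4279


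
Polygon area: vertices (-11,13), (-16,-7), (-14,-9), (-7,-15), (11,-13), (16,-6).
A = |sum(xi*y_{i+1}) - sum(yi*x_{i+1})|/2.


sum(xi*y_{i+1}) = -11*(-7) - 16*(-9) - 14*(-15) - 7*(-13) + 11*(-6) + 16*13 = 664
sum(yi*x_{i+1}) = 13*(-16) - 7*(-14) - 9*(-7) - 15*11 - 13*16 - 6*(-11) = -354
Area = |664 + 354|/2 = 1018/2 = 509.0000

509.0000 sq units
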